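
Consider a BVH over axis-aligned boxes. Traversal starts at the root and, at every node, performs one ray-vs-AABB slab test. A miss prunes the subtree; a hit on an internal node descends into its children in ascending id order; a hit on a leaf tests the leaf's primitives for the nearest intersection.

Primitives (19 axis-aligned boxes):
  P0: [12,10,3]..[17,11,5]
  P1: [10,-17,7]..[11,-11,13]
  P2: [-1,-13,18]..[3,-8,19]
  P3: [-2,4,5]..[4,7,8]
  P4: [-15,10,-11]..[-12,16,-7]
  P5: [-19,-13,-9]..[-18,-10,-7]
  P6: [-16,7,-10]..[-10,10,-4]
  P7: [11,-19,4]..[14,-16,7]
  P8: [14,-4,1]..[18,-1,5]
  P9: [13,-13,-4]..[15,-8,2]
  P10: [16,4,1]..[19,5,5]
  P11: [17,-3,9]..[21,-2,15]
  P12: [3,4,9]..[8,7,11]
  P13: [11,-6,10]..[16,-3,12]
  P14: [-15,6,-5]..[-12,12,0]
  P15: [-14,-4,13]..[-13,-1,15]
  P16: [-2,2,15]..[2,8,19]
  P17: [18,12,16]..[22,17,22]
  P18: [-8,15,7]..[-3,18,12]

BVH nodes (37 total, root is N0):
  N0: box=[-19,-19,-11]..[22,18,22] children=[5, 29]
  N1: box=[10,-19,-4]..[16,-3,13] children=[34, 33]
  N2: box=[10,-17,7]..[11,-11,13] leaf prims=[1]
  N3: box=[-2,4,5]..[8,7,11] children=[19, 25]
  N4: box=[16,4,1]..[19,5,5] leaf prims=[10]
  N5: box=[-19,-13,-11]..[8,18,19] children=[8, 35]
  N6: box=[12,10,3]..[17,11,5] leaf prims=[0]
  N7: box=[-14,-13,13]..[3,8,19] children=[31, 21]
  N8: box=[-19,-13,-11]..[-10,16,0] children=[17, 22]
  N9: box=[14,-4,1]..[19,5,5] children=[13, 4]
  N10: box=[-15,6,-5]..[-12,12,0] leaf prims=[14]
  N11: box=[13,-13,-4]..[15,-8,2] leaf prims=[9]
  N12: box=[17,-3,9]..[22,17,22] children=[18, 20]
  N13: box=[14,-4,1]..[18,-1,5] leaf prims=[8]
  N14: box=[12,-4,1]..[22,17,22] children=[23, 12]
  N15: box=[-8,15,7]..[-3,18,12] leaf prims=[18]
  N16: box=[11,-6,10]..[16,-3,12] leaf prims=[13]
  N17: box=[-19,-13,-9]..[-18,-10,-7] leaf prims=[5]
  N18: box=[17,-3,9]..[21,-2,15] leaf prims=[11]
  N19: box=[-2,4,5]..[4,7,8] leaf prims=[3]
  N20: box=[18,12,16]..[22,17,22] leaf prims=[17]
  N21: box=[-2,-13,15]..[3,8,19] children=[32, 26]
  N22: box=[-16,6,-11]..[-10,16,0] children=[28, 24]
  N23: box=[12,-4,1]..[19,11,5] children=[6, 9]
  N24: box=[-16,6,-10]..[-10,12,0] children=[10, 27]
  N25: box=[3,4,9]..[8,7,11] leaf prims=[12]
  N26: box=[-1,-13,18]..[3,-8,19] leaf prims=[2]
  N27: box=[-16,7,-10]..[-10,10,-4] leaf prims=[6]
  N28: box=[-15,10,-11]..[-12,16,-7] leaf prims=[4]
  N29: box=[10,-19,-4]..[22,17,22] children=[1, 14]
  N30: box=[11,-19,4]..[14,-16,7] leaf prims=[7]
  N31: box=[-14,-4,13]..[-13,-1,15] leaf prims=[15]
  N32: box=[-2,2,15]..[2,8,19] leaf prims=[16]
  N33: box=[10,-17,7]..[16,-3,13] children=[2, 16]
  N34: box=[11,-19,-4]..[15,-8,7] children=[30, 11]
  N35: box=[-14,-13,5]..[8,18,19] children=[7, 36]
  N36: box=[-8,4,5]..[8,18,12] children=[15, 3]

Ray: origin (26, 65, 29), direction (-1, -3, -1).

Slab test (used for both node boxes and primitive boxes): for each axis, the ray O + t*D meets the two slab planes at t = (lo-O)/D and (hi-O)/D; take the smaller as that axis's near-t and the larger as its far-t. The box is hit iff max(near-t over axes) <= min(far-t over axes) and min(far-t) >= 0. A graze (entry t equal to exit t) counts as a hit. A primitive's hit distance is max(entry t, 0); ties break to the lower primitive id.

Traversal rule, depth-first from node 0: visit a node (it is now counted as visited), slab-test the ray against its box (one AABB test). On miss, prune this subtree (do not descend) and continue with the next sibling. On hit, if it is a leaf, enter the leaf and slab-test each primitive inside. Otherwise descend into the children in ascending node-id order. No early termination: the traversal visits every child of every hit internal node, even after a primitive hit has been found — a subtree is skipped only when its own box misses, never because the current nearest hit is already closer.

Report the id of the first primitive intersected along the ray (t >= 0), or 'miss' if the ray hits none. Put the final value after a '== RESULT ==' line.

Trace the traversal:
N0 x:[4,45] y:[47/3,28] z:[7,40] -> hit [47/3,28], descend [5, 29]
  N5 x:[18,45] y:[47/3,26] z:[10,40] -> hit [18,26], descend [8, 35]
    N8 x:[36,45] y:[49/3,26] z:[29,40] -> miss, prune
    N35 x:[18,40] y:[47/3,26] z:[10,24] -> hit [18,24], descend [7, 36]
      N7 x:[23,40] y:[19,26] z:[10,16] -> miss, prune
      N36 x:[18,34] y:[47/3,61/3] z:[17,24] -> hit [18,61/3], descend [3, 15]
        N3 x:[18,28] y:[58/3,61/3] z:[18,24] -> hit [58/3,61/3], descend [19, 25]
          N19 x:[22,28] y:[58/3,61/3] z:[21,24] -> miss, prune
          N25 x:[18,23] y:[58/3,61/3] z:[18,20] -> hit [58/3,20] leaf, test {P12@t=58/3}
        N15 x:[29,34] y:[47/3,50/3] z:[17,22] -> miss, prune
  N29 x:[4,16] y:[16,28] z:[7,33] -> hit [16,16], descend [1, 14]
    N1 x:[10,16] y:[68/3,28] z:[16,33] -> miss, prune
    N14 x:[4,14] y:[16,23] z:[7,28] -> miss, prune

order=[0, 5, 8, 35, 7, 36, 3, 19, 25, 15, 29, 1, 14]  |boxes|=13  |leaves|=1  hit=P12

== RESULT ==
12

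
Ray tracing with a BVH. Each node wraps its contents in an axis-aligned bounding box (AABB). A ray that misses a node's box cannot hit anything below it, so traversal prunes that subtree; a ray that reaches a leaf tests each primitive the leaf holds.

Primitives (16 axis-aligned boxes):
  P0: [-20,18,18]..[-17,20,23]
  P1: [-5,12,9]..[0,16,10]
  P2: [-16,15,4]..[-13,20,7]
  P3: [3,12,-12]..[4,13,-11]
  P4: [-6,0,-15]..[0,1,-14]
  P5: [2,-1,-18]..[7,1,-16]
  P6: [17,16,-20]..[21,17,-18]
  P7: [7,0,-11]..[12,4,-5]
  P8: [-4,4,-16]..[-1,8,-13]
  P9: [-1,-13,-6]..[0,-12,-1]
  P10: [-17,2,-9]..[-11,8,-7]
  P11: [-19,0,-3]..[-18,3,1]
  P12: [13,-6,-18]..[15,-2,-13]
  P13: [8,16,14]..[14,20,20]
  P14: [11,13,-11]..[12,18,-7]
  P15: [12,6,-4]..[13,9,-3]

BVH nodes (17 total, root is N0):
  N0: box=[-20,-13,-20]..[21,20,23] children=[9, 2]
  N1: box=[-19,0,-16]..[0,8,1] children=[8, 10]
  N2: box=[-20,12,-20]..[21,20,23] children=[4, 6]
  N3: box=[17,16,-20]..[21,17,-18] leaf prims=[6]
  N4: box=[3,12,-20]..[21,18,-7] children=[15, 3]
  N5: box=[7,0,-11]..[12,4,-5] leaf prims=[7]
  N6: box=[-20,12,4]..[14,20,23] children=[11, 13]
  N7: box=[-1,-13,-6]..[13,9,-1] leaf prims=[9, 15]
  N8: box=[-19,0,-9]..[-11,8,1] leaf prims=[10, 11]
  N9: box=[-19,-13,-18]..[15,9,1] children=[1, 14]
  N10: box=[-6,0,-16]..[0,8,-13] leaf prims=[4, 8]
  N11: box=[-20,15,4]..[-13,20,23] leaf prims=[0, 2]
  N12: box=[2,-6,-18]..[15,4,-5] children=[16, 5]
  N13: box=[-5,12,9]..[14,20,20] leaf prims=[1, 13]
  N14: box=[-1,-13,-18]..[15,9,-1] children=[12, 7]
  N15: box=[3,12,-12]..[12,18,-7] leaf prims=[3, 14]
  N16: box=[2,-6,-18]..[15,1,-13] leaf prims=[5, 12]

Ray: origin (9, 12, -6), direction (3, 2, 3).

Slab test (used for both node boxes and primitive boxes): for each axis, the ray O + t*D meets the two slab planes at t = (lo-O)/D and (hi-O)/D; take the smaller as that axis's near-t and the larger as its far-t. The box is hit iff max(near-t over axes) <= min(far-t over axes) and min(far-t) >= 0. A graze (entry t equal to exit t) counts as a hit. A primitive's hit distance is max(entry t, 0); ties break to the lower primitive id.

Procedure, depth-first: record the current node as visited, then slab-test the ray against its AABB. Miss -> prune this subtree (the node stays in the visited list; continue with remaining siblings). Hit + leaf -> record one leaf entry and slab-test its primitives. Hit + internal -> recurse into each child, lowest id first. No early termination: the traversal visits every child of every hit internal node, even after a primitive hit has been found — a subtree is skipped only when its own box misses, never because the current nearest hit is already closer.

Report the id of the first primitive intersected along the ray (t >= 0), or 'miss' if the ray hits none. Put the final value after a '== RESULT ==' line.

Walk:
N0 x:[-29/3,4] y:[-25/2,4] z:[-14/3,29/3] -> hit [-14/3,4], descend [2, 9]
  N2 x:[-29/3,4] y:[0,4] z:[-14/3,29/3] -> hit [0,4], descend [4, 6]
    N4 x:[-2,4] y:[0,3] z:[-14/3,-1/3] -> miss, prune
    N6 x:[-29/3,5/3] y:[0,4] z:[10/3,29/3] -> miss, prune
  N9 x:[-28/3,2] y:[-25/2,-3/2] z:[-4,7/3] -> miss, prune

Visited [0, 2, 4, 6, 9]. Tests: 5 box, 0 leaf. Nearest: miss.

== RESULT ==
miss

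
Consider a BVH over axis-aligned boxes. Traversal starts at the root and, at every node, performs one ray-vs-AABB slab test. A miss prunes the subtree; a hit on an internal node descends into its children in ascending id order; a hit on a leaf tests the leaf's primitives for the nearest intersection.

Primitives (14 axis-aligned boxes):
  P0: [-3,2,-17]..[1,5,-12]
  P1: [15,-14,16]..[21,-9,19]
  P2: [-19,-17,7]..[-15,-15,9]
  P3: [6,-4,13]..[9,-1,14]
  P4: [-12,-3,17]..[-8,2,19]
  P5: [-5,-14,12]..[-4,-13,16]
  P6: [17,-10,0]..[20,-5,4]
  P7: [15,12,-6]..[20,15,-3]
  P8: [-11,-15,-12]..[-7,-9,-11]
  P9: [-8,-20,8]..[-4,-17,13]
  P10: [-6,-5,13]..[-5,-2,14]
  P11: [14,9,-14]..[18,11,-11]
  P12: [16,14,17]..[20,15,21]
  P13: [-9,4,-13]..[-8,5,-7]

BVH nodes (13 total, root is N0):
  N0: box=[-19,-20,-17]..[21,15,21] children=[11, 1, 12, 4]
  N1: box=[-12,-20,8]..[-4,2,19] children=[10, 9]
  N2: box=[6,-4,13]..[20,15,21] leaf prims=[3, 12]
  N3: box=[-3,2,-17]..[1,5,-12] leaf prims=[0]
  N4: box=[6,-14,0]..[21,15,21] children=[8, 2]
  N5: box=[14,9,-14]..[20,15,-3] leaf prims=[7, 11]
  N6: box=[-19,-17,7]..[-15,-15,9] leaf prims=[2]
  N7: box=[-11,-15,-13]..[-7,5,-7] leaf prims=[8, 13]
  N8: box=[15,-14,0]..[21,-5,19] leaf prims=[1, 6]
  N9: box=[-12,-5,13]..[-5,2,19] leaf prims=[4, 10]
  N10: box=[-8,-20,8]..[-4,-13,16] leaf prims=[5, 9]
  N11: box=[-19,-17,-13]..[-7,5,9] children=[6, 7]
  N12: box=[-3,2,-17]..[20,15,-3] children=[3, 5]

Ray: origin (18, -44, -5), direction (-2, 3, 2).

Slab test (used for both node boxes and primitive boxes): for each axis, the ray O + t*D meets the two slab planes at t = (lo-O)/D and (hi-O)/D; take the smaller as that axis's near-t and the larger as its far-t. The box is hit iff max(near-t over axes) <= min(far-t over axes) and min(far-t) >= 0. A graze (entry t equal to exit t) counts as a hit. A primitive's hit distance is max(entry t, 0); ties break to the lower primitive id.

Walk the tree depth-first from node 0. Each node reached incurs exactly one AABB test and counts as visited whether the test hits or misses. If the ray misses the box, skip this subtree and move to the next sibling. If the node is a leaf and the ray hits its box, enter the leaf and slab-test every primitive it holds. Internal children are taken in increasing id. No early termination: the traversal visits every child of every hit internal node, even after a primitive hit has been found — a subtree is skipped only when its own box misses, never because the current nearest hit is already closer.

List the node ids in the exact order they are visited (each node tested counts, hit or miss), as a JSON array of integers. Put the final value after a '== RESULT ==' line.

Trace the traversal:
N0 x:[-3/2,37/2] y:[8,59/3] z:[-6,13] -> hit [8,13], descend [1, 4, 11, 12]
  N1 x:[11,15] y:[8,46/3] z:[13/2,12] -> hit [11,12], descend [9, 10]
    N9 x:[23/2,15] y:[13,46/3] z:[9,12] -> miss, prune
    N10 x:[11,13] y:[8,31/3] z:[13/2,21/2] -> miss, prune
  N4 x:[-3/2,6] y:[10,59/3] z:[5/2,13] -> miss, prune
  N11 x:[25/2,37/2] y:[9,49/3] z:[-4,7] -> miss, prune
  N12 x:[-1,21/2] y:[46/3,59/3] z:[-6,1] -> miss, prune

Summary -> nodes [0, 1, 9, 10, 4, 11, 12]; box-tests=7; leaf-entries=0; first=miss

== RESULT ==
[0, 1, 9, 10, 4, 11, 12]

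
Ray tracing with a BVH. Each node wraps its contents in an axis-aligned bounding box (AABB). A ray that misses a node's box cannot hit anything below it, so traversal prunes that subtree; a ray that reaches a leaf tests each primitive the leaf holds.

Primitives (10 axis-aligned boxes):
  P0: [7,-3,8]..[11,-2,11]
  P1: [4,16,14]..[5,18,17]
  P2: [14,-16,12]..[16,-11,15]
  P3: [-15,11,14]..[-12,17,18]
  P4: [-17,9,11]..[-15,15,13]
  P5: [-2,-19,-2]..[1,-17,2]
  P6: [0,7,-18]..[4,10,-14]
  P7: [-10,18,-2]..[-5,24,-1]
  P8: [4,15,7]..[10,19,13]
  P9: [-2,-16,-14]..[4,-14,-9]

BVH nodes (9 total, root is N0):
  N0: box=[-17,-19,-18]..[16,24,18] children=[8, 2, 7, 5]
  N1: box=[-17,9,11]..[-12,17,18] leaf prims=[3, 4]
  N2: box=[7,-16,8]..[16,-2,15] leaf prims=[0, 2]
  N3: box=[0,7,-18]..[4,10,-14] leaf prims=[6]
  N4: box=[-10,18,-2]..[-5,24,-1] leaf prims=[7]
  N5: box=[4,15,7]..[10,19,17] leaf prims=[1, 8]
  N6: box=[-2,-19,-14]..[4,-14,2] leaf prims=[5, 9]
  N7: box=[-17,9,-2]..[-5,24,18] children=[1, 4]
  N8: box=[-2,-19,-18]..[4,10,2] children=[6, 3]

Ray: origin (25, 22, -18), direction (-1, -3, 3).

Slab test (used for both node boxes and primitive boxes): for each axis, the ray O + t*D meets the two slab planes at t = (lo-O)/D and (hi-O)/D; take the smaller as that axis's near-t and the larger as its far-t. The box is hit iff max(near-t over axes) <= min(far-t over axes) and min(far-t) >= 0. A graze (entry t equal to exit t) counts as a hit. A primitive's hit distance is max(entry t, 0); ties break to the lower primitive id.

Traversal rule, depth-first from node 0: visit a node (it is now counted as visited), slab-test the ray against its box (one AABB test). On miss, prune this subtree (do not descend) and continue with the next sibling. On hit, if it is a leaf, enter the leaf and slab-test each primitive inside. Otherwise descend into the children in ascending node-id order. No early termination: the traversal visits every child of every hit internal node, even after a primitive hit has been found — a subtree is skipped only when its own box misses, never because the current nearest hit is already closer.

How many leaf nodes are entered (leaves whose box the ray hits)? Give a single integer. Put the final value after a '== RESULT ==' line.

Traverse from the root:
N0 x:[9,42] y:[-2/3,41/3] z:[0,12] -> hit [9,12], descend [2, 5, 7, 8]
  N2 x:[9,18] y:[8,38/3] z:[26/3,11] -> hit [9,11] leaf, test {P0(miss), P2@t=11}
  N5 x:[15,21] y:[1,7/3] z:[25/3,35/3] -> miss, prune
  N7 x:[30,42] y:[-2/3,13/3] z:[16/3,12] -> miss, prune
  N8 x:[21,27] y:[4,41/3] z:[0,20/3] -> miss, prune

order=[0, 2, 5, 7, 8]  |boxes|=5  |leaves|=1  hit=P2

== RESULT ==
1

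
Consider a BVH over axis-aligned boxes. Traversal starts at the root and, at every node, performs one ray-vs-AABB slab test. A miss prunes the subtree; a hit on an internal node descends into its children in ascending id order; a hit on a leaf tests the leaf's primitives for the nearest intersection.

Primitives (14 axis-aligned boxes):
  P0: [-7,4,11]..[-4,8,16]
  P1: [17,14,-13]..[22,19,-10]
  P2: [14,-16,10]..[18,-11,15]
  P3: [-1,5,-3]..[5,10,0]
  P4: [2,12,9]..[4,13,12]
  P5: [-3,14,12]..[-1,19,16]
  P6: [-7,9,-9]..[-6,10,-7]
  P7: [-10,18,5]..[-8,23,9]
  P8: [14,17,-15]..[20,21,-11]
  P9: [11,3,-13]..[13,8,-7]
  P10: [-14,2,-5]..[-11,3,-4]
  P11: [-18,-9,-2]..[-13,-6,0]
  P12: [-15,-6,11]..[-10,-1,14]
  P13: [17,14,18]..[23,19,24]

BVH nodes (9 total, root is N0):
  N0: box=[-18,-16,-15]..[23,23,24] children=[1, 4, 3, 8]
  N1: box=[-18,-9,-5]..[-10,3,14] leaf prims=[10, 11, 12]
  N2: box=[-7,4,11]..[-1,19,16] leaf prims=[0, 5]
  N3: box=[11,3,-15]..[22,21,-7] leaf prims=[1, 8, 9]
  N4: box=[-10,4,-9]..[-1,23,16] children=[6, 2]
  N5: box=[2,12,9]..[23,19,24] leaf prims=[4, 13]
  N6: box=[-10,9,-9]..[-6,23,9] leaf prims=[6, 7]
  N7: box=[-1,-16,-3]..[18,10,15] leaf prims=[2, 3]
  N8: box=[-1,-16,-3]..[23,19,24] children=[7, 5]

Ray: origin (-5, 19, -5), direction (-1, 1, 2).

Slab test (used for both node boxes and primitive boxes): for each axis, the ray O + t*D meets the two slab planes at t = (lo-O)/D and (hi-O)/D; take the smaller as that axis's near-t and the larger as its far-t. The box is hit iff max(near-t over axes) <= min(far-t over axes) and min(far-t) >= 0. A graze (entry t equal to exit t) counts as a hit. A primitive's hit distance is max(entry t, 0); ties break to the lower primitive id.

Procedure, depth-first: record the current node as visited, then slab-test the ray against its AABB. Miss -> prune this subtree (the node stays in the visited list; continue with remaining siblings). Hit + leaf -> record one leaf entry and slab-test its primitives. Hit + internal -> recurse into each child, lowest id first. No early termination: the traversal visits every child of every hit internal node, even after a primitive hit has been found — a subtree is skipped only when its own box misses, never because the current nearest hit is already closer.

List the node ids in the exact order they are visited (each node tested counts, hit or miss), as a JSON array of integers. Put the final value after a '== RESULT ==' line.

Walk:
N0 x:[-28,13] y:[-35,4] z:[-5,29/2] -> hit [-5,4], descend [1, 3, 4, 8]
  N1 x:[5,13] y:[-28,-16] z:[0,19/2] -> miss, prune
  N3 x:[-27,-16] y:[-16,2] z:[-5,-1] -> miss, prune
  N4 x:[-4,5] y:[-15,4] z:[-2,21/2] -> hit [-2,4], descend [2, 6]
    N2 x:[-4,2] y:[-15,0] z:[8,21/2] -> miss, prune
    N6 x:[1,5] y:[-10,4] z:[-2,7] -> hit [1,4] leaf, test {P6(miss), P7(miss)}
  N8 x:[-28,-4] y:[-35,0] z:[1,29/2] -> miss, prune

Visited [0, 1, 3, 4, 2, 6, 8]. Tests: 7 box, 1 leaf. Nearest: miss.

== RESULT ==
[0, 1, 3, 4, 2, 6, 8]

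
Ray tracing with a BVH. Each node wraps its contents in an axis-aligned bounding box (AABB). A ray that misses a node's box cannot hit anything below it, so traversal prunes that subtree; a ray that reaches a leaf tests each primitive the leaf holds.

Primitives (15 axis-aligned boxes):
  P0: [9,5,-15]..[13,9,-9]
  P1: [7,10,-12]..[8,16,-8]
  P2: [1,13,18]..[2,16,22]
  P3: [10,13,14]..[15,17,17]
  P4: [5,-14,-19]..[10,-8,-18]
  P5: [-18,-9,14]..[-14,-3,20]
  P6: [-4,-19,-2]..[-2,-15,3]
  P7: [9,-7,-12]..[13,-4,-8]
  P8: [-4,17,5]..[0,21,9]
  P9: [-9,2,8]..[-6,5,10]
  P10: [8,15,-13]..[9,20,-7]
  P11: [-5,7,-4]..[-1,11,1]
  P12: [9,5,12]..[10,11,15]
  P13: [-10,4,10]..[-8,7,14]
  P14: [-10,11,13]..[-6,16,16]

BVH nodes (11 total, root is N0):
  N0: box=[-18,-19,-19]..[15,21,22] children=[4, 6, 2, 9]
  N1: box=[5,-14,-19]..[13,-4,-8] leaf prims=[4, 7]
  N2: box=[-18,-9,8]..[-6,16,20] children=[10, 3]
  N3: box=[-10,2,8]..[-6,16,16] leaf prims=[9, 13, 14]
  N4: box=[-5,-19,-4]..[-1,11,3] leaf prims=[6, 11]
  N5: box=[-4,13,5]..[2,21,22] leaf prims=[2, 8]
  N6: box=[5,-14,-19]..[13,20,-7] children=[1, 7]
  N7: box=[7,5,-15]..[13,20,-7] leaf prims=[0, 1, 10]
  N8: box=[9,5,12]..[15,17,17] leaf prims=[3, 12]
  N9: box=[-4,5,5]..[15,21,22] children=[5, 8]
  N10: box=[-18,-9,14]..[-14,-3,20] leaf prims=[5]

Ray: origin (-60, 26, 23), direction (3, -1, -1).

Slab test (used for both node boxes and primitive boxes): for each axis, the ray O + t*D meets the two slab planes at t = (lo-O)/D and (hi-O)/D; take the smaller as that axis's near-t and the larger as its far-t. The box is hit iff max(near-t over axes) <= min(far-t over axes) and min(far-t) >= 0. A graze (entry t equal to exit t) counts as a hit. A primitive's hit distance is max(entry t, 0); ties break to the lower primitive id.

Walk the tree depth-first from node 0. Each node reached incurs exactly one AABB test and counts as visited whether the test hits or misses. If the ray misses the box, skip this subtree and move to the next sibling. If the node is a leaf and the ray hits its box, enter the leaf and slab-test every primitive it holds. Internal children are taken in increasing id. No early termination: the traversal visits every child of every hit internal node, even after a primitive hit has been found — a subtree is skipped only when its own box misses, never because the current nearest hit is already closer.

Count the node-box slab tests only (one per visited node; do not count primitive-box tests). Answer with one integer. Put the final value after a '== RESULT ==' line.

Traverse from the root:
N0 x:[14,25] y:[5,45] z:[1,42] -> hit [14,25], descend [2, 4, 6, 9]
  N2 x:[14,18] y:[10,35] z:[3,15] -> hit [14,15], descend [3, 10]
    N3 x:[50/3,18] y:[10,24] z:[7,15] -> miss, prune
    N10 x:[14,46/3] y:[29,35] z:[3,9] -> miss, prune
  N4 x:[55/3,59/3] y:[15,45] z:[20,27] -> miss, prune
  N6 x:[65/3,73/3] y:[6,40] z:[30,42] -> miss, prune
  N9 x:[56/3,25] y:[5,21] z:[1,18] -> miss, prune

Summary -> nodes [0, 2, 3, 10, 4, 6, 9]; box-tests=7; leaf-entries=0; first=miss

== RESULT ==
7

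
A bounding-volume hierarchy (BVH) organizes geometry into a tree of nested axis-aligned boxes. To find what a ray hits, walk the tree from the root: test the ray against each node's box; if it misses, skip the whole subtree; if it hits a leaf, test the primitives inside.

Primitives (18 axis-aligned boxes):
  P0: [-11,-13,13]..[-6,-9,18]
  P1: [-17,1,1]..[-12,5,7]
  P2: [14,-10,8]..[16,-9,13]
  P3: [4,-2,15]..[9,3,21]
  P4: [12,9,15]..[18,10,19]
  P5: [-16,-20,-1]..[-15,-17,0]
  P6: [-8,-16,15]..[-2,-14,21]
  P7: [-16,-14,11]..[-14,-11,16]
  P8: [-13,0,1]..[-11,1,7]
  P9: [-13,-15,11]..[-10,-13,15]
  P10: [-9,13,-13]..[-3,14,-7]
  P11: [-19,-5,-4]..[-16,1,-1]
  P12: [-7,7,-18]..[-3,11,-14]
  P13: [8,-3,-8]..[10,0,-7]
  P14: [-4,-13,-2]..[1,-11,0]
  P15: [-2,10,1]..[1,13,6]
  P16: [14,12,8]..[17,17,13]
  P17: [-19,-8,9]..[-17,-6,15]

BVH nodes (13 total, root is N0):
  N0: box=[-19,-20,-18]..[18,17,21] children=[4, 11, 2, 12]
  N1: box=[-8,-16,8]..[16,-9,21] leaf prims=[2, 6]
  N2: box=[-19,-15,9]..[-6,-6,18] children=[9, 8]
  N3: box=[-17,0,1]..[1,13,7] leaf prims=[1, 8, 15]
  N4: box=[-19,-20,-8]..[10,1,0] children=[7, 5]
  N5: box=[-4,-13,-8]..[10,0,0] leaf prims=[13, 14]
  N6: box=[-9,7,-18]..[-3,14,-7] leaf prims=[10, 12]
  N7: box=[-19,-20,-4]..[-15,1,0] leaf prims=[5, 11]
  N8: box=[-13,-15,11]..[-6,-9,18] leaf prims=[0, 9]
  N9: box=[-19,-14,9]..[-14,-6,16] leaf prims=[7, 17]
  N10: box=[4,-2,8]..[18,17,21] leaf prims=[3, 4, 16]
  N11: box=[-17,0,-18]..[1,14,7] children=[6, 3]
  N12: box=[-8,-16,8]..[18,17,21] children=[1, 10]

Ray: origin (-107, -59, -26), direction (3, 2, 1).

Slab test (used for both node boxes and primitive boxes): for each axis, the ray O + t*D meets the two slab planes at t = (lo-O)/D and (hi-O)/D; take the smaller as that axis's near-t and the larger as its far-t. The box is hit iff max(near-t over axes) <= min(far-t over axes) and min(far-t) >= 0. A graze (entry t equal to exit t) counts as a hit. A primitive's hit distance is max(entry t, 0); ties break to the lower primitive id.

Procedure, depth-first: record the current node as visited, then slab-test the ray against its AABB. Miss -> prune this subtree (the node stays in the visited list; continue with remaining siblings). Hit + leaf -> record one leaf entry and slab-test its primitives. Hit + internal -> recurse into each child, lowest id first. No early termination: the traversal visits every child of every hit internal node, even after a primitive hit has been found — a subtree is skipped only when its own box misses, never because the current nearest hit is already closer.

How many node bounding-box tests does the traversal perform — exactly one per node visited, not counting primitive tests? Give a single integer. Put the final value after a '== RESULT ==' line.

Traverse from the root:
N0 x:[88/3,125/3] y:[39/2,38] z:[8,47] -> hit [88/3,38], descend [2, 4, 11, 12]
  N2 x:[88/3,101/3] y:[22,53/2] z:[35,44] -> miss, prune
  N4 x:[88/3,39] y:[39/2,30] z:[18,26] -> miss, prune
  N11 x:[30,36] y:[59/2,73/2] z:[8,33] -> hit [30,33], descend [3, 6]
    N3 x:[30,36] y:[59/2,36] z:[27,33] -> hit [30,33] leaf, test {P1@t=30, P8(miss), P15(miss)}
    N6 x:[98/3,104/3] y:[33,73/2] z:[8,19] -> miss, prune
  N12 x:[33,125/3] y:[43/2,38] z:[34,47] -> hit [34,38], descend [1, 10]
    N1 x:[33,41] y:[43/2,25] z:[34,47] -> miss, prune
    N10 x:[37,125/3] y:[57/2,38] z:[34,47] -> hit [37,38] leaf, test {P3(miss), P4(miss), P16(miss)}

Visited [0, 2, 4, 11, 3, 6, 12, 1, 10]. Tests: 9 box, 2 leaf. Nearest: P1.

== RESULT ==
9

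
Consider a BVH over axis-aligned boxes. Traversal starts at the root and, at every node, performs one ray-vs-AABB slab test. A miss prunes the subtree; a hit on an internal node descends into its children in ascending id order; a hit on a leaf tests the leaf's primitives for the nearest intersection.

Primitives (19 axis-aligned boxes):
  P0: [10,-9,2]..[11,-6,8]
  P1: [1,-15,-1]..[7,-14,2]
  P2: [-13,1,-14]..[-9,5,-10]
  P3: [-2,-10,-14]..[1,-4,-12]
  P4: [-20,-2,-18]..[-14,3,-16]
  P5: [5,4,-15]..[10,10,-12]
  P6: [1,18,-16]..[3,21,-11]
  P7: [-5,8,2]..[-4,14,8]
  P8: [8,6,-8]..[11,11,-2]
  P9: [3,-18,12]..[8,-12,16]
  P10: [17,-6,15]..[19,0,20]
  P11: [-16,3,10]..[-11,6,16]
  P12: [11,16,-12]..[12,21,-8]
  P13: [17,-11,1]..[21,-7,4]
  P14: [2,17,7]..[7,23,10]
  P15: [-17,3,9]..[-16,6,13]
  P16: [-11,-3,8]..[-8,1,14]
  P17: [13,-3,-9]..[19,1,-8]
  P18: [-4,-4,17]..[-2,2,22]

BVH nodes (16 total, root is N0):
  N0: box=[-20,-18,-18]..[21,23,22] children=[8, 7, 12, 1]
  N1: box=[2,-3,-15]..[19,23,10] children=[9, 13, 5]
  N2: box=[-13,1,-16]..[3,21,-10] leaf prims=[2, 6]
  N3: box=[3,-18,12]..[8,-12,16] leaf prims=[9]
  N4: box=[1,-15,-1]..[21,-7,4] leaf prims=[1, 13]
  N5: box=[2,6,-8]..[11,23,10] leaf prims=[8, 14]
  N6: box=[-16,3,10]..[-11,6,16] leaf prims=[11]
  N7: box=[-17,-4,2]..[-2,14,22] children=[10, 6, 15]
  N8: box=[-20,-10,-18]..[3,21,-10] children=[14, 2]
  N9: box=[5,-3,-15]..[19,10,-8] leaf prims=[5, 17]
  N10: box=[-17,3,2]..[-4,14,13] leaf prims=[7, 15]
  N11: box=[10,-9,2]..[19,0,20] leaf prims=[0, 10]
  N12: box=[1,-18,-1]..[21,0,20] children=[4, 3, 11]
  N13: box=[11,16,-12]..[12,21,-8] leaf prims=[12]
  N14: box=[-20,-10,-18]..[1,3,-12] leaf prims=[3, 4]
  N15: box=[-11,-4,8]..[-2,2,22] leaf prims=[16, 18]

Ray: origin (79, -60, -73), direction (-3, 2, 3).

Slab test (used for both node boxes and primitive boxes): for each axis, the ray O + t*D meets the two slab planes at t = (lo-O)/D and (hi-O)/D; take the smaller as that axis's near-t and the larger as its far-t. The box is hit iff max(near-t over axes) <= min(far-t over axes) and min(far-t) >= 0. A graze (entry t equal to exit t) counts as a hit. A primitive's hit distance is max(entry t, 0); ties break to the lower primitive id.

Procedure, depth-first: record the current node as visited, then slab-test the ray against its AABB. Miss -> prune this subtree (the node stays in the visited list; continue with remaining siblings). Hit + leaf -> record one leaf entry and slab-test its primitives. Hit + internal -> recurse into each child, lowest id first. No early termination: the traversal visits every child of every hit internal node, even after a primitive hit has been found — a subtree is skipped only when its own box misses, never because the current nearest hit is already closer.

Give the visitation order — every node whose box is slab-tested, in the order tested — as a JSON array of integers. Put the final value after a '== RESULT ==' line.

Traverse from the root:
N0 x:[58/3,33] y:[21,83/2] z:[55/3,95/3] -> hit [21,95/3], descend [1, 7, 8, 12]
  N1 x:[20,77/3] y:[57/2,83/2] z:[58/3,83/3] -> miss, prune
  N7 x:[27,32] y:[28,37] z:[25,95/3] -> hit [28,95/3], descend [6, 10, 15]
    N6 x:[30,95/3] y:[63/2,33] z:[83/3,89/3] -> miss, prune
    N10 x:[83/3,32] y:[63/2,37] z:[25,86/3] -> miss, prune
    N15 x:[27,30] y:[28,31] z:[27,95/3] -> hit [28,30] leaf, test {P16@t=29, P18(miss)}
  N8 x:[76/3,33] y:[25,81/2] z:[55/3,21] -> miss, prune
  N12 x:[58/3,26] y:[21,30] z:[24,31] -> hit [24,26], descend [3, 4, 11]
    N3 x:[71/3,76/3] y:[21,24] z:[85/3,89/3] -> miss, prune
    N4 x:[58/3,26] y:[45/2,53/2] z:[24,77/3] -> hit [24,77/3] leaf, test {P1(miss), P13(miss)}
    N11 x:[20,23] y:[51/2,30] z:[25,31] -> miss, prune

11 AABB tests over nodes [0, 1, 7, 6, 10, 15, 8, 12, 3, 4, 11]; 2 leaves entered; closest P16.

== RESULT ==
[0, 1, 7, 6, 10, 15, 8, 12, 3, 4, 11]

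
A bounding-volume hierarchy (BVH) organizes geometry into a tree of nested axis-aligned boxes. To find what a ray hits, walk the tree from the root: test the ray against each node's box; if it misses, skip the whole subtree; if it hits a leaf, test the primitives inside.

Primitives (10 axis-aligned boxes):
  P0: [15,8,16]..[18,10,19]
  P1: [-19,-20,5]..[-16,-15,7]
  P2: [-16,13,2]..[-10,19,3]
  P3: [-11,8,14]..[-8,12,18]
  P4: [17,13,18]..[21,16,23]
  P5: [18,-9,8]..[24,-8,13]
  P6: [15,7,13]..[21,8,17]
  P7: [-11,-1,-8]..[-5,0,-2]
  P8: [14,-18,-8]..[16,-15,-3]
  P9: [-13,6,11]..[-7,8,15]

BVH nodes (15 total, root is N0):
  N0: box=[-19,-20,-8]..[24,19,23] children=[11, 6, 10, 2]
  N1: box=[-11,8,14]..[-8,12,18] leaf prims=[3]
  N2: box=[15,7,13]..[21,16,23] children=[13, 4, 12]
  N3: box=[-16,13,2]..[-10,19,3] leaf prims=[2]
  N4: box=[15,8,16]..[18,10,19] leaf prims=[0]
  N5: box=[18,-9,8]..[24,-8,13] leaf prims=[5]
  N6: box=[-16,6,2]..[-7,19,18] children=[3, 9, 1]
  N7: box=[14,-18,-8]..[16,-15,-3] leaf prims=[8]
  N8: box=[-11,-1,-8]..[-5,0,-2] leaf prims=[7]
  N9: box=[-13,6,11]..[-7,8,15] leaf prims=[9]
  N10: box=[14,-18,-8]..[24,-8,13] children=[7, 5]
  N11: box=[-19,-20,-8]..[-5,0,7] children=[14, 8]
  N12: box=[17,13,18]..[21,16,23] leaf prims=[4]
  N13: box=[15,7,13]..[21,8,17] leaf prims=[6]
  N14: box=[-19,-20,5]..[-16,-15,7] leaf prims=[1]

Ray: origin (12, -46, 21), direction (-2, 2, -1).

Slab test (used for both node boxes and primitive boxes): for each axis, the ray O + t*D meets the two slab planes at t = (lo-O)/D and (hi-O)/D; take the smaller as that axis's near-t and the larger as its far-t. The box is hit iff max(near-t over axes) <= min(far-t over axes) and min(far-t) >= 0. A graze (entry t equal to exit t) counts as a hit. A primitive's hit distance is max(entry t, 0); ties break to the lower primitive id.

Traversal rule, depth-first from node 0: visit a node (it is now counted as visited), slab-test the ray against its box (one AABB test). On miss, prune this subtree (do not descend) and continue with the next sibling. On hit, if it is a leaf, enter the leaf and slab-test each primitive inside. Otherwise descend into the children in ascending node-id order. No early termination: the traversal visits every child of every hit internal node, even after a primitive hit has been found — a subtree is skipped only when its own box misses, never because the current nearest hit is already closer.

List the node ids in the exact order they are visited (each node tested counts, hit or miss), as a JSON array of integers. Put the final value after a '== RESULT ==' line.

Trace the traversal:
N0 x:[-6,31/2] y:[13,65/2] z:[-2,29] -> hit [13,31/2], descend [2, 6, 10, 11]
  N2 x:[-9/2,-3/2] y:[53/2,31] z:[-2,8] -> miss, prune
  N6 x:[19/2,14] y:[26,65/2] z:[3,19] -> miss, prune
  N10 x:[-6,-1] y:[14,19] z:[8,29] -> miss, prune
  N11 x:[17/2,31/2] y:[13,23] z:[14,29] -> hit [14,31/2], descend [8, 14]
    N8 x:[17/2,23/2] y:[45/2,23] z:[23,29] -> miss, prune
    N14 x:[14,31/2] y:[13,31/2] z:[14,16] -> hit [14,31/2] leaf, test {P1@t=14}

Visited [0, 2, 6, 10, 11, 8, 14]. Tests: 7 box, 1 leaf. Nearest: P1.

== RESULT ==
[0, 2, 6, 10, 11, 8, 14]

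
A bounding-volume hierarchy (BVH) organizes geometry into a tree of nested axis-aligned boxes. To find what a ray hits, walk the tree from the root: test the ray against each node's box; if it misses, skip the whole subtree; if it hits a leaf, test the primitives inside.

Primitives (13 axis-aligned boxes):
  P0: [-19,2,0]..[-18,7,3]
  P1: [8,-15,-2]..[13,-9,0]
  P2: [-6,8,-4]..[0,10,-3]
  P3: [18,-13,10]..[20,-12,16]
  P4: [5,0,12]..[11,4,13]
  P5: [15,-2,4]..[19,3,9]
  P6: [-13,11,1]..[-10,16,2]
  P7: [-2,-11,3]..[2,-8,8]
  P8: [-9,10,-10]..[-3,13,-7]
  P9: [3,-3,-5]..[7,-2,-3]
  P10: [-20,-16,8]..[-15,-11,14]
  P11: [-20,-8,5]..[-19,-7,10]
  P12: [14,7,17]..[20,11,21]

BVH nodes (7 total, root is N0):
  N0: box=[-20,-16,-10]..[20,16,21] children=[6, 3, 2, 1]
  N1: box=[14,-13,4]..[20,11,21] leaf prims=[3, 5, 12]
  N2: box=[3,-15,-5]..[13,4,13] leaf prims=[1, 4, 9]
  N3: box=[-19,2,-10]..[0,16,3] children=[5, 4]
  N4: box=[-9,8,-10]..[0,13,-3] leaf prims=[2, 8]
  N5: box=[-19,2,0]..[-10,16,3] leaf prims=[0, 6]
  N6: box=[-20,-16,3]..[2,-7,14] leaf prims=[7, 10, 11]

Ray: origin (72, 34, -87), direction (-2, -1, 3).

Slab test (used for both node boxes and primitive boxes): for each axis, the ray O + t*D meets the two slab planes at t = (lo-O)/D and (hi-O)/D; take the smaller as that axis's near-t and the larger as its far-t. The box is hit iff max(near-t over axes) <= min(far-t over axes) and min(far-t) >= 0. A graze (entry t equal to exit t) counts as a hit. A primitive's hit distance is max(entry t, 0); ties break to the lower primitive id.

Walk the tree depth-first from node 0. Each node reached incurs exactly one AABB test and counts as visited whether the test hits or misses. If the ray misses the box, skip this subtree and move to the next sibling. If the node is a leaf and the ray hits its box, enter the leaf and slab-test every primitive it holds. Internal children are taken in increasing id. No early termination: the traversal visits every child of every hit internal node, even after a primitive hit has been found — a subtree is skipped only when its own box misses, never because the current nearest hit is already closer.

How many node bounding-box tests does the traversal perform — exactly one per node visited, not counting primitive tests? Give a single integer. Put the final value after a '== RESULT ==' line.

Trace the traversal:
N0 x:[26,46] y:[18,50] z:[77/3,36] -> hit [26,36], descend [1, 2, 3, 6]
  N1 x:[26,29] y:[23,47] z:[91/3,36] -> miss, prune
  N2 x:[59/2,69/2] y:[30,49] z:[82/3,100/3] -> hit [30,100/3] leaf, test {P1(miss), P4@t=33, P9(miss)}
  N3 x:[36,91/2] y:[18,32] z:[77/3,30] -> miss, prune
  N6 x:[35,46] y:[41,50] z:[30,101/3] -> miss, prune

5 AABB tests over nodes [0, 1, 2, 3, 6]; 1 leaf entered; closest P4.

== RESULT ==
5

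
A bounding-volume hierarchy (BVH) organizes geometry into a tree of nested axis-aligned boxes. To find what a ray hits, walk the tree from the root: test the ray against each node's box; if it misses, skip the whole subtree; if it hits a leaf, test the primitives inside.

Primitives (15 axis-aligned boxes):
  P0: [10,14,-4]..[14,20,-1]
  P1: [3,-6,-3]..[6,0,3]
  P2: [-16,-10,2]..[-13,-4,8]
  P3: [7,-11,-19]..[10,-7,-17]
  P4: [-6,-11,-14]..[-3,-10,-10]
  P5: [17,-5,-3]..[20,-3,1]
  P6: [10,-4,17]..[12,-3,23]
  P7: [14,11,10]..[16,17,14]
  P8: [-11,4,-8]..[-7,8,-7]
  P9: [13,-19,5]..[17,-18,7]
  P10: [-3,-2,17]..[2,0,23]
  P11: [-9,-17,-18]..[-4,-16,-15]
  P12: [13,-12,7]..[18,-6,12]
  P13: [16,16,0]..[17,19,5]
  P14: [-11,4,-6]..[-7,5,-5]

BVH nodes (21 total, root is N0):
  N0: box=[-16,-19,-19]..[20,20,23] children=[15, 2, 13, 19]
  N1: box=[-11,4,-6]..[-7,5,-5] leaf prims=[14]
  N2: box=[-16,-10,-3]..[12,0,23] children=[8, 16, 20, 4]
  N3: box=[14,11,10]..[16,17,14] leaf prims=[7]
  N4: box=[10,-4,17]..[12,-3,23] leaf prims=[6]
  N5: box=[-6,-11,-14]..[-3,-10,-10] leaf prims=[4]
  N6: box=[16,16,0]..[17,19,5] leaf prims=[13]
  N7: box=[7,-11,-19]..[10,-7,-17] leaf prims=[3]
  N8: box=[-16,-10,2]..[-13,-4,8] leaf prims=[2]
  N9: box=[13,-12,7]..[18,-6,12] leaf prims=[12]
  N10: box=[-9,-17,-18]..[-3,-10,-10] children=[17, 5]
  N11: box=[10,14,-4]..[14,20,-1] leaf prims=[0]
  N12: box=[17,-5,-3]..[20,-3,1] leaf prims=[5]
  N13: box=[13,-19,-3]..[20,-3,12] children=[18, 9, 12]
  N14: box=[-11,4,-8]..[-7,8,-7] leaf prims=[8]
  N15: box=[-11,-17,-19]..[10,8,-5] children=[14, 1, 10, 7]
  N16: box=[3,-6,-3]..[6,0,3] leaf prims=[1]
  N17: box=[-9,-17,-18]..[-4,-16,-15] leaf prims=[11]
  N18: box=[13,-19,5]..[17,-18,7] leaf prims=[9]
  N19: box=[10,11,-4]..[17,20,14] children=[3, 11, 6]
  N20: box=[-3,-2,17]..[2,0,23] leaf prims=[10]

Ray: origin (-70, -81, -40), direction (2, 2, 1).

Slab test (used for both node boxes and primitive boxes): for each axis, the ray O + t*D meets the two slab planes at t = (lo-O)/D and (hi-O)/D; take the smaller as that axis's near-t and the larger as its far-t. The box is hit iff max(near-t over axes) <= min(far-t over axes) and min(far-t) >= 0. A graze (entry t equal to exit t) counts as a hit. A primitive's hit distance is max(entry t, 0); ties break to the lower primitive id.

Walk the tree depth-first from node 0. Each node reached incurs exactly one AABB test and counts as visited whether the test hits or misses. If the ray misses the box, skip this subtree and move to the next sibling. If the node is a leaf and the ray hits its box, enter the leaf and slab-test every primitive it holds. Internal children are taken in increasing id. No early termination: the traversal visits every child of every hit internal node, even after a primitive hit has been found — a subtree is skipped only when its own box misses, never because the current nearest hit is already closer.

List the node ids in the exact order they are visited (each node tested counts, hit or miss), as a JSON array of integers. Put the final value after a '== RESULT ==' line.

Traverse from the root:
N0 x:[27,45] y:[31,101/2] z:[21,63] -> hit [31,45], descend [2, 13, 15, 19]
  N2 x:[27,41] y:[71/2,81/2] z:[37,63] -> hit [37,81/2], descend [4, 8, 16, 20]
    N4 x:[40,41] y:[77/2,39] z:[57,63] -> miss, prune
    N8 x:[27,57/2] y:[71/2,77/2] z:[42,48] -> miss, prune
    N16 x:[73/2,38] y:[75/2,81/2] z:[37,43] -> hit [75/2,38] leaf, test {P1@t=75/2}
    N20 x:[67/2,36] y:[79/2,81/2] z:[57,63] -> miss, prune
  N13 x:[83/2,45] y:[31,39] z:[37,52] -> miss, prune
  N15 x:[59/2,40] y:[32,89/2] z:[21,35] -> hit [32,35], descend [1, 7, 10, 14]
    N1 x:[59/2,63/2] y:[85/2,43] z:[34,35] -> miss, prune
    N7 x:[77/2,40] y:[35,37] z:[21,23] -> miss, prune
    N10 x:[61/2,67/2] y:[32,71/2] z:[22,30] -> miss, prune
    N14 x:[59/2,63/2] y:[85/2,89/2] z:[32,33] -> miss, prune
  N19 x:[40,87/2] y:[46,101/2] z:[36,54] -> miss, prune

Visited [0, 2, 4, 8, 16, 20, 13, 15, 1, 7, 10, 14, 19]. Tests: 13 box, 1 leaf. Nearest: P1.

== RESULT ==
[0, 2, 4, 8, 16, 20, 13, 15, 1, 7, 10, 14, 19]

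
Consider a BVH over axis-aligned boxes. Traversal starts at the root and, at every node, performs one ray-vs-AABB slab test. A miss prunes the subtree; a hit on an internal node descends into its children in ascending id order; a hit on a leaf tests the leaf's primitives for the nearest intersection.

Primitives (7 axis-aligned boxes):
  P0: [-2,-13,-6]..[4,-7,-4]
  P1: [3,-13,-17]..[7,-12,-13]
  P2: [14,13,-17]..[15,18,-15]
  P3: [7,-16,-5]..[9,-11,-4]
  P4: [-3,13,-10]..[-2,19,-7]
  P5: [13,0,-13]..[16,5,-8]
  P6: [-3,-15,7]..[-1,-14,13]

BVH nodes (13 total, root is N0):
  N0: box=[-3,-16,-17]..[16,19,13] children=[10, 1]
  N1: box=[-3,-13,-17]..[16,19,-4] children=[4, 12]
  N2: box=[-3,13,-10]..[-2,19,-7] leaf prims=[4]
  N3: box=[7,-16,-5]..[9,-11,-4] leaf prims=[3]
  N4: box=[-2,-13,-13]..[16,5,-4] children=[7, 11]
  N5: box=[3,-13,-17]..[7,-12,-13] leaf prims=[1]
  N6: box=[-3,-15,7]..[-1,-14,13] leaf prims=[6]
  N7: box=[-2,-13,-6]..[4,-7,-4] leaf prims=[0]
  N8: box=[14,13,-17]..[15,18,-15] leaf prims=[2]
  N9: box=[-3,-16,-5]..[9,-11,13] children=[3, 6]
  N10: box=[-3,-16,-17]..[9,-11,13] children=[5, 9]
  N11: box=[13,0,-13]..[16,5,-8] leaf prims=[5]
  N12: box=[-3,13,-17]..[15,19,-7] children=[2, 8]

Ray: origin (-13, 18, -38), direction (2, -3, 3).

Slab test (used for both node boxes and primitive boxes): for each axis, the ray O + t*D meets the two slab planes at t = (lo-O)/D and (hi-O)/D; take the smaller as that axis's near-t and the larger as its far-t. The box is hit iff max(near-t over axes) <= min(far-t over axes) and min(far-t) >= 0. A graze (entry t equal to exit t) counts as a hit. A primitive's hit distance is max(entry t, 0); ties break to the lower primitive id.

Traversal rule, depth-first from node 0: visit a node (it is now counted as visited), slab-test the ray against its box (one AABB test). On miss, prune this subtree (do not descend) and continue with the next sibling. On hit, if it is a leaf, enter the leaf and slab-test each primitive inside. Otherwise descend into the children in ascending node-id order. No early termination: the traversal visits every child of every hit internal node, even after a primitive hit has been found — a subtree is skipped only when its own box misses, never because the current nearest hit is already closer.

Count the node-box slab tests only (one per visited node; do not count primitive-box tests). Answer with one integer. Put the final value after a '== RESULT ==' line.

Traverse from the root:
N0 x:[5,29/2] y:[-1/3,34/3] z:[7,17] -> hit [7,34/3], descend [1, 10]
  N1 x:[5,29/2] y:[-1/3,31/3] z:[7,34/3] -> hit [7,31/3], descend [4, 12]
    N4 x:[11/2,29/2] y:[13/3,31/3] z:[25/3,34/3] -> hit [25/3,31/3], descend [7, 11]
      N7 x:[11/2,17/2] y:[25/3,31/3] z:[32/3,34/3] -> miss, prune
      N11 x:[13,29/2] y:[13/3,6] z:[25/3,10] -> miss, prune
    N12 x:[5,14] y:[-1/3,5/3] z:[7,31/3] -> miss, prune
  N10 x:[5,11] y:[29/3,34/3] z:[7,17] -> hit [29/3,11], descend [5, 9]
    N5 x:[8,10] y:[10,31/3] z:[7,25/3] -> miss, prune
    N9 x:[5,11] y:[29/3,34/3] z:[11,17] -> hit [11,11], descend [3, 6]
      N3 x:[10,11] y:[29/3,34/3] z:[11,34/3] -> hit [11,11] leaf, test {P3@t=11}
      N6 x:[5,6] y:[32/3,11] z:[15,17] -> miss, prune

Summary -> nodes [0, 1, 4, 7, 11, 12, 10, 5, 9, 3, 6]; box-tests=11; leaf-entries=1; first=P3

== RESULT ==
11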